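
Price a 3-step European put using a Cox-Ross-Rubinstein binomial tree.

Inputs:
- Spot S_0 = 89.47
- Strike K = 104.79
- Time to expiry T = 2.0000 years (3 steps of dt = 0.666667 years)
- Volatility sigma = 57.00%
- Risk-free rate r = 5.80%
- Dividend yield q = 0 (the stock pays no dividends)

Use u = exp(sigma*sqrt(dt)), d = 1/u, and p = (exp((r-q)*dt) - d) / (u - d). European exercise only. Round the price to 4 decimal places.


Answer: Price = V(0,0) = 32.0922

Derivation:
dt = T/N = 0.666667
u = exp(sigma*sqrt(dt)) = 1.592656; d = 1/u = 0.627882
p = (exp((r-q)*dt) - d) / (u - d) = 0.426568
Discount per step: exp(-r*dt) = 0.962071
Stock lattice S(k, i) with i counting down-moves:
  k=0: S(0,0) = 89.4700
  k=1: S(1,0) = 142.4949; S(1,1) = 56.1766
  k=2: S(2,0) = 226.9454; S(2,1) = 89.4700; S(2,2) = 35.2723
  k=3: S(3,0) = 361.4460; S(3,1) = 142.4949; S(3,2) = 56.1766; S(3,3) = 22.1468
Terminal payoffs V(N, i) = max(K - S_T, 0):
  V(3,0) = 0.000000; V(3,1) = 0.000000; V(3,2) = 48.613399; V(3,3) = 82.643173
Backward induction: V(k, i) = exp(-r*dt) * [p * V(k+1, i) + (1-p) * V(k+1, i+1)].
  V(2,0) = exp(-r*dt) * [p*0.000000 + (1-p)*0.000000] = 0.000000
  V(2,1) = exp(-r*dt) * [p*0.000000 + (1-p)*48.613399] = 26.819149
  V(2,2) = exp(-r*dt) * [p*48.613399 + (1-p)*82.643173] = 65.543180
  V(1,0) = exp(-r*dt) * [p*0.000000 + (1-p)*26.819149] = 14.795648
  V(1,1) = exp(-r*dt) * [p*26.819149 + (1-p)*65.543180] = 47.165295
  V(0,0) = exp(-r*dt) * [p*14.795648 + (1-p)*47.165295] = 32.092229


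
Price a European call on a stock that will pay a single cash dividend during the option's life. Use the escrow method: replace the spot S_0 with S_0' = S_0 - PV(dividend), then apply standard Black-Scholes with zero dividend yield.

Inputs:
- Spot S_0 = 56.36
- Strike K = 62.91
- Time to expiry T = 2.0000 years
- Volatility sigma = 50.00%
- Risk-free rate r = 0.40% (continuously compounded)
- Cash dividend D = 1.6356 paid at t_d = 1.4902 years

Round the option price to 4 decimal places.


PV(D) = D * exp(-r * t_d) = 1.6356 * 0.99405693 = 1.62587952
S_0' = S_0 - PV(D) = 56.3600 - 1.62587952 = 54.73412048
d1 = (ln(S_0'/K) + (r + sigma^2/2)*T) / (sigma*sqrt(T)) = 0.16798334
d2 = d1 - sigma*sqrt(T) = -0.53912344
exp(-rT) = 0.99203191
N(d1) = 0.56670181; N(d2) = 0.29490084
C = S_0' * N(d1) - K * exp(-rT) * N(d2) = 54.73412048 * 0.56670181 - 62.9100 * 0.99203191 * 0.29490084 = 12.6135

Answer: Price = 12.6135


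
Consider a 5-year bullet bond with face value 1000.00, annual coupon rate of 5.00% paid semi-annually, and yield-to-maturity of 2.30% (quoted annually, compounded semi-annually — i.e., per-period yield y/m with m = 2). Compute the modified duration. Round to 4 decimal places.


Answer: Modified duration = 4.4698

Derivation:
Coupon per period c = face * coupon_rate / m = 25.000000
Periods per year m = 2; per-period yield y/m = 0.011500
Number of cashflows N = 10
Cashflows (t years, CF_t, discount factor 1/(1+y/m)^(m*t), PV):
  t = 0.5000: CF_t = 25.000000, DF = 0.988631, PV = 24.715769
  t = 1.0000: CF_t = 25.000000, DF = 0.977391, PV = 24.434769
  t = 1.5000: CF_t = 25.000000, DF = 0.966279, PV = 24.156964
  t = 2.0000: CF_t = 25.000000, DF = 0.955293, PV = 23.882317
  t = 2.5000: CF_t = 25.000000, DF = 0.944432, PV = 23.610793
  t = 3.0000: CF_t = 25.000000, DF = 0.933694, PV = 23.342356
  t = 3.5000: CF_t = 25.000000, DF = 0.923079, PV = 23.076971
  t = 4.0000: CF_t = 25.000000, DF = 0.912584, PV = 22.814603
  t = 4.5000: CF_t = 25.000000, DF = 0.902209, PV = 22.555218
  t = 5.0000: CF_t = 1025.000000, DF = 0.891951, PV = 914.250053
Price P = sum_t PV_t = 1126.839812
First compute Macaulay numerator sum_t t * PV_t:
  t * PV_t at t = 0.5000: 12.357884
  t * PV_t at t = 1.0000: 24.434769
  t * PV_t at t = 1.5000: 36.235446
  t * PV_t at t = 2.0000: 47.764634
  t * PV_t at t = 2.5000: 59.026982
  t * PV_t at t = 3.0000: 70.027068
  t * PV_t at t = 3.5000: 80.769398
  t * PV_t at t = 4.0000: 91.258411
  t * PV_t at t = 4.5000: 101.498480
  t * PV_t at t = 5.0000: 4571.250266
Macaulay duration D = 5094.623338 / 1126.839812 = 4.521160
Modified duration = D / (1 + y/m) = 4.521160 / (1 + 0.011500) = 4.469758


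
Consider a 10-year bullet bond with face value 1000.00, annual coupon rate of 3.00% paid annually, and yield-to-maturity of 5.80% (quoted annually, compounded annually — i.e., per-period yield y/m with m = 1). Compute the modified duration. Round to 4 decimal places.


Answer: Modified duration = 8.1315

Derivation:
Coupon per period c = face * coupon_rate / m = 30.000000
Periods per year m = 1; per-period yield y/m = 0.058000
Number of cashflows N = 10
Cashflows (t years, CF_t, discount factor 1/(1+y/m)^(m*t), PV):
  t = 1.0000: CF_t = 30.000000, DF = 0.945180, PV = 28.355388
  t = 2.0000: CF_t = 30.000000, DF = 0.893364, PV = 26.800933
  t = 3.0000: CF_t = 30.000000, DF = 0.844390, PV = 25.331695
  t = 4.0000: CF_t = 30.000000, DF = 0.798100, PV = 23.943001
  t = 5.0000: CF_t = 30.000000, DF = 0.754348, PV = 22.630436
  t = 6.0000: CF_t = 30.000000, DF = 0.712994, PV = 21.389826
  t = 7.0000: CF_t = 30.000000, DF = 0.673908, PV = 20.217227
  t = 8.0000: CF_t = 30.000000, DF = 0.636964, PV = 19.108910
  t = 9.0000: CF_t = 30.000000, DF = 0.602045, PV = 18.061352
  t = 10.0000: CF_t = 1030.000000, DF = 0.569041, PV = 586.111912
Price P = sum_t PV_t = 791.950678
First compute Macaulay numerator sum_t t * PV_t:
  t * PV_t at t = 1.0000: 28.355388
  t * PV_t at t = 2.0000: 53.601867
  t * PV_t at t = 3.0000: 75.995085
  t * PV_t at t = 4.0000: 95.772004
  t * PV_t at t = 5.0000: 113.152179
  t * PV_t at t = 6.0000: 128.338955
  t * PV_t at t = 7.0000: 141.520587
  t * PV_t at t = 8.0000: 152.871279
  t * PV_t at t = 9.0000: 162.552164
  t * PV_t at t = 10.0000: 5861.119117
Macaulay duration D = 6813.278624 / 791.950678 = 8.603160
Modified duration = D / (1 + y/m) = 8.603160 / (1 + 0.058000) = 8.131531


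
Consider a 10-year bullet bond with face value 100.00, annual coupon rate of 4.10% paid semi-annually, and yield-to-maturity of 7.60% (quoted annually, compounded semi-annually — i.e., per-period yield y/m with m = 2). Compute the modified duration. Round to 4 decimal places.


Coupon per period c = face * coupon_rate / m = 2.050000
Periods per year m = 2; per-period yield y/m = 0.038000
Number of cashflows N = 20
Cashflows (t years, CF_t, discount factor 1/(1+y/m)^(m*t), PV):
  t = 0.5000: CF_t = 2.050000, DF = 0.963391, PV = 1.974952
  t = 1.0000: CF_t = 2.050000, DF = 0.928122, PV = 1.902651
  t = 1.5000: CF_t = 2.050000, DF = 0.894145, PV = 1.832997
  t = 2.0000: CF_t = 2.050000, DF = 0.861411, PV = 1.765893
  t = 2.5000: CF_t = 2.050000, DF = 0.829876, PV = 1.701246
  t = 3.0000: CF_t = 2.050000, DF = 0.799495, PV = 1.638965
  t = 3.5000: CF_t = 2.050000, DF = 0.770227, PV = 1.578965
  t = 4.0000: CF_t = 2.050000, DF = 0.742030, PV = 1.521160
  t = 4.5000: CF_t = 2.050000, DF = 0.714865, PV = 1.465473
  t = 5.0000: CF_t = 2.050000, DF = 0.688694, PV = 1.411823
  t = 5.5000: CF_t = 2.050000, DF = 0.663482, PV = 1.360138
  t = 6.0000: CF_t = 2.050000, DF = 0.639193, PV = 1.310345
  t = 6.5000: CF_t = 2.050000, DF = 0.615793, PV = 1.262375
  t = 7.0000: CF_t = 2.050000, DF = 0.593249, PV = 1.216161
  t = 7.5000: CF_t = 2.050000, DF = 0.571531, PV = 1.171638
  t = 8.0000: CF_t = 2.050000, DF = 0.550608, PV = 1.128746
  t = 8.5000: CF_t = 2.050000, DF = 0.530451, PV = 1.087424
  t = 9.0000: CF_t = 2.050000, DF = 0.511031, PV = 1.047614
  t = 9.5000: CF_t = 2.050000, DF = 0.492323, PV = 1.009263
  t = 10.0000: CF_t = 102.050000, DF = 0.474300, PV = 48.402293
Price P = sum_t PV_t = 75.790122
First compute Macaulay numerator sum_t t * PV_t:
  t * PV_t at t = 0.5000: 0.987476
  t * PV_t at t = 1.0000: 1.902651
  t * PV_t at t = 1.5000: 2.749496
  t * PV_t at t = 2.0000: 3.531787
  t * PV_t at t = 2.5000: 4.253115
  t * PV_t at t = 3.0000: 4.916896
  t * PV_t at t = 3.5000: 5.526376
  t * PV_t at t = 4.0000: 6.084642
  t * PV_t at t = 4.5000: 6.594626
  t * PV_t at t = 5.0000: 7.059116
  t * PV_t at t = 5.5000: 7.480759
  t * PV_t at t = 6.0000: 7.862069
  t * PV_t at t = 6.5000: 8.205435
  t * PV_t at t = 7.0000: 8.513124
  t * PV_t at t = 7.5000: 8.787287
  t * PV_t at t = 8.0000: 9.029968
  t * PV_t at t = 8.5000: 9.243103
  t * PV_t at t = 9.0000: 9.428530
  t * PV_t at t = 9.5000: 9.587994
  t * PV_t at t = 10.0000: 484.022933
Macaulay duration D = 605.767382 / 75.790122 = 7.992696
Modified duration = D / (1 + y/m) = 7.992696 / (1 + 0.038000) = 7.700092

Answer: Modified duration = 7.7001


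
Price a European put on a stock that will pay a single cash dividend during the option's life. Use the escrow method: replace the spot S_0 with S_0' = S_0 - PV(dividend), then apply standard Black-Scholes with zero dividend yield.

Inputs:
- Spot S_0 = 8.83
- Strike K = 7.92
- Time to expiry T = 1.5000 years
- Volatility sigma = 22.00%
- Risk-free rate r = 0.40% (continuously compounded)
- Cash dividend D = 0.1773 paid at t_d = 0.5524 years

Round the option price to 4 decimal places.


Answer: Price = 0.5488

Derivation:
PV(D) = D * exp(-r * t_d) = 0.1773 * 0.99779284 = 0.17690867
S_0' = S_0 - PV(D) = 8.8300 - 0.17690867 = 8.65309133
d1 = (ln(S_0'/K) + (r + sigma^2/2)*T) / (sigma*sqrt(T)) = 0.48553871
d2 = d1 - sigma*sqrt(T) = 0.21609484
exp(-rT) = 0.99401796
N(-d1) = 0.31364713; N(-d2) = 0.41445691
P = K * exp(-rT) * N(-d2) - S_0' * N(-d1) = 7.9200 * 0.99401796 * 0.41445691 - 8.65309133 * 0.31364713 = 0.5488


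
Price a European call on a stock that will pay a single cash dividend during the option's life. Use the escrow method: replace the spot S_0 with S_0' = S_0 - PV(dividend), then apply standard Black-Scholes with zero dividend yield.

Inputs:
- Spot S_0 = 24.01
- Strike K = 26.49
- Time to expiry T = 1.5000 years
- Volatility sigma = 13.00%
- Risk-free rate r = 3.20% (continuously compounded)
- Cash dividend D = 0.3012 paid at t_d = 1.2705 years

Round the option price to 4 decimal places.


PV(D) = D * exp(-r * t_d) = 0.3012 * 0.96015937 = 0.28920000
S_0' = S_0 - PV(D) = 24.0100 - 0.28920000 = 23.72080000
d1 = (ln(S_0'/K) + (r + sigma^2/2)*T) / (sigma*sqrt(T)) = -0.31240417
d2 = d1 - sigma*sqrt(T) = -0.47162101
exp(-rT) = 0.95313379
N(d1) = 0.37736669; N(d2) = 0.31859867
C = S_0' * N(d1) - K * exp(-rT) * N(d2) = 23.72080000 * 0.37736669 - 26.4900 * 0.95313379 * 0.31859867 = 0.9073

Answer: Price = 0.9073


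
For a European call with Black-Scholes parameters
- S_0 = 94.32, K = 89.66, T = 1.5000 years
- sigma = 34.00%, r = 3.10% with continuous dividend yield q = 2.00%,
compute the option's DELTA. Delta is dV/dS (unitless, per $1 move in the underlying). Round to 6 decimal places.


d1 = 0.3695091719; d2 = -0.0469040844
phi(d1) = 0.3726159378; exp(-qT) = 0.9704455335; exp(-rT) = 0.9545645606
N(d1) = 0.6441258810
Delta = exp(-qT) * N(d1) = 0.9704455335 * 0.6441258810 = 0.625089

Answer: Delta = 0.625089


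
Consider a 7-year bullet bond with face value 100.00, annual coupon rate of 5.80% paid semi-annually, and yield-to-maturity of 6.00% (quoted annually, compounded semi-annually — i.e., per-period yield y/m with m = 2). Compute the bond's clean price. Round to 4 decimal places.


Coupon per period c = face * coupon_rate / m = 2.900000
Periods per year m = 2; per-period yield y/m = 0.030000
Number of cashflows N = 14
Cashflows (t years, CF_t, discount factor 1/(1+y/m)^(m*t), PV):
  t = 0.5000: CF_t = 2.900000, DF = 0.970874, PV = 2.815534
  t = 1.0000: CF_t = 2.900000, DF = 0.942596, PV = 2.733528
  t = 1.5000: CF_t = 2.900000, DF = 0.915142, PV = 2.653911
  t = 2.0000: CF_t = 2.900000, DF = 0.888487, PV = 2.576612
  t = 2.5000: CF_t = 2.900000, DF = 0.862609, PV = 2.501565
  t = 3.0000: CF_t = 2.900000, DF = 0.837484, PV = 2.428704
  t = 3.5000: CF_t = 2.900000, DF = 0.813092, PV = 2.357965
  t = 4.0000: CF_t = 2.900000, DF = 0.789409, PV = 2.289287
  t = 4.5000: CF_t = 2.900000, DF = 0.766417, PV = 2.222609
  t = 5.0000: CF_t = 2.900000, DF = 0.744094, PV = 2.157872
  t = 5.5000: CF_t = 2.900000, DF = 0.722421, PV = 2.095022
  t = 6.0000: CF_t = 2.900000, DF = 0.701380, PV = 2.034002
  t = 6.5000: CF_t = 2.900000, DF = 0.680951, PV = 1.974759
  t = 7.0000: CF_t = 102.900000, DF = 0.661118, PV = 68.029022
Price P = sum_t PV_t = 98.870393

Answer: Price = 98.8704


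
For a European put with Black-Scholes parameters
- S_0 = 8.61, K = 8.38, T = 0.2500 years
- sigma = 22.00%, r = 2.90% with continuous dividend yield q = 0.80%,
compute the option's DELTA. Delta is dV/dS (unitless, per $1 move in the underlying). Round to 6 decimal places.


d1 = 0.3488763995; d2 = 0.2388763995
phi(d1) = 0.3753877061; exp(-qT) = 0.9980019987; exp(-rT) = 0.9927762179
N(-d1) = 0.3635910519
Delta = -exp(-qT) * N(-d1) = -0.9980019987 * 0.3635910519 = -0.362865

Answer: Delta = -0.362865


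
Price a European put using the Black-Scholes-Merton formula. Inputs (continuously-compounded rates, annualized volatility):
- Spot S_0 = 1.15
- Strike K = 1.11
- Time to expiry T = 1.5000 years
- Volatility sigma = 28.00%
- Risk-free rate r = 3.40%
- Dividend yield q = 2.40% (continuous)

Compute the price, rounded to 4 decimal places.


Answer: Price = 0.1216

Derivation:
d1 = (ln(S/K) + (r - q + 0.5*sigma^2) * T) / (sigma * sqrt(T)) = 0.31843929
d2 = d1 - sigma * sqrt(T) = -0.02448928
exp(-rT) = 0.95027867; exp(-qT) = 0.96464029
P = K * exp(-rT) * N(-d2) - S_0 * exp(-qT) * N(-d1)
N(-d1) = 0.37507587; N(-d2) = 0.50976883
P = 1.1100 * 0.95027867 * 0.50976883 - 1.1500 * 0.96464029 * 0.37507587 = 0.1216


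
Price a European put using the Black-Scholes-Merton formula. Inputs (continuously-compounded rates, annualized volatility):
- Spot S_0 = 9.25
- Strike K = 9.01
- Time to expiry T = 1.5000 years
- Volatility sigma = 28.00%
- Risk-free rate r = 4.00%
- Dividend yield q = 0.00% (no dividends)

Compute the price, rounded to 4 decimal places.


d1 = (ln(S/K) + (r - q + 0.5*sigma^2) * T) / (sigma * sqrt(T)) = 0.42308660
d2 = d1 - sigma * sqrt(T) = 0.08015804
exp(-rT) = 0.94176453; exp(-qT) = 1.00000000
P = K * exp(-rT) * N(-d2) - S_0 * exp(-qT) * N(-d1)
N(-d1) = 0.33611604; N(-d2) = 0.46805578
P = 9.0100 * 0.94176453 * 0.46805578 - 9.2500 * 1.00000000 * 0.33611604 = 0.8625

Answer: Price = 0.8625


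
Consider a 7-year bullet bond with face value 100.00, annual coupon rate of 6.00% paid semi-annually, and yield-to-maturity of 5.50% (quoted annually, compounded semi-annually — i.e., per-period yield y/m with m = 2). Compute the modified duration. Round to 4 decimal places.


Answer: Modified duration = 5.6810

Derivation:
Coupon per period c = face * coupon_rate / m = 3.000000
Periods per year m = 2; per-period yield y/m = 0.027500
Number of cashflows N = 14
Cashflows (t years, CF_t, discount factor 1/(1+y/m)^(m*t), PV):
  t = 0.5000: CF_t = 3.000000, DF = 0.973236, PV = 2.919708
  t = 1.0000: CF_t = 3.000000, DF = 0.947188, PV = 2.841565
  t = 1.5000: CF_t = 3.000000, DF = 0.921838, PV = 2.765513
  t = 2.0000: CF_t = 3.000000, DF = 0.897166, PV = 2.691497
  t = 2.5000: CF_t = 3.000000, DF = 0.873154, PV = 2.619462
  t = 3.0000: CF_t = 3.000000, DF = 0.849785, PV = 2.549355
  t = 3.5000: CF_t = 3.000000, DF = 0.827041, PV = 2.481124
  t = 4.0000: CF_t = 3.000000, DF = 0.804906, PV = 2.414719
  t = 4.5000: CF_t = 3.000000, DF = 0.783364, PV = 2.350092
  t = 5.0000: CF_t = 3.000000, DF = 0.762398, PV = 2.287194
  t = 5.5000: CF_t = 3.000000, DF = 0.741993, PV = 2.225979
  t = 6.0000: CF_t = 3.000000, DF = 0.722134, PV = 2.166403
  t = 6.5000: CF_t = 3.000000, DF = 0.702807, PV = 2.108422
  t = 7.0000: CF_t = 103.000000, DF = 0.683997, PV = 70.451719
Price P = sum_t PV_t = 102.872752
First compute Macaulay numerator sum_t t * PV_t:
  t * PV_t at t = 0.5000: 1.459854
  t * PV_t at t = 1.0000: 2.841565
  t * PV_t at t = 1.5000: 4.148270
  t * PV_t at t = 2.0000: 5.382994
  t * PV_t at t = 2.5000: 6.548655
  t * PV_t at t = 3.0000: 7.648064
  t * PV_t at t = 3.5000: 8.683933
  t * PV_t at t = 4.0000: 9.658876
  t * PV_t at t = 4.5000: 10.575412
  t * PV_t at t = 5.0000: 11.435969
  t * PV_t at t = 5.5000: 12.242886
  t * PV_t at t = 6.0000: 12.998419
  t * PV_t at t = 6.5000: 13.704740
  t * PV_t at t = 7.0000: 493.162036
Macaulay duration D = 600.491675 / 102.872752 = 5.837228
Modified duration = D / (1 + y/m) = 5.837228 / (1 + 0.027500) = 5.681000


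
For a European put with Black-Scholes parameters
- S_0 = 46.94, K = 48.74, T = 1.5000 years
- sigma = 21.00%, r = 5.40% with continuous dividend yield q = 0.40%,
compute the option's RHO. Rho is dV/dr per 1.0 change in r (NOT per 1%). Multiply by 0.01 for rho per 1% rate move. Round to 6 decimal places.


Answer: Rho = -33.261630

Derivation:
d1 = 0.2738962751; d2 = 0.0166998521
phi(d1) = 0.3842552945; exp(-qT) = 0.9940179641; exp(-rT) = 0.9221936914
N(-d2) = 0.4933380326
Rho = -K*T*exp(-rT)*N(-d2) = -48.7400 * 1.5000 * 0.9221936914 * 0.4933380326 = -33.261630


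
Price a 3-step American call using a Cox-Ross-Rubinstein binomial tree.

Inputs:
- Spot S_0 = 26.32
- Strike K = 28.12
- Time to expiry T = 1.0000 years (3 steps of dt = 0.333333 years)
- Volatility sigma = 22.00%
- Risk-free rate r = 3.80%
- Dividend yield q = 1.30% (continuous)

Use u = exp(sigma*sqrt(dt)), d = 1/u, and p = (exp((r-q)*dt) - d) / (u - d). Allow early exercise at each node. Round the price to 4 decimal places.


dt = T/N = 0.333333
u = exp(sigma*sqrt(dt)) = 1.135436; d = 1/u = 0.880719
p = (exp((r-q)*dt) - d) / (u - d) = 0.501141
Discount per step: exp(-r*dt) = 0.987413
Stock lattice S(k, i) with i counting down-moves:
  k=0: S(0,0) = 26.3200
  k=1: S(1,0) = 29.8847; S(1,1) = 23.1805
  k=2: S(2,0) = 33.9322; S(2,1) = 26.3200; S(2,2) = 20.4155
  k=3: S(3,0) = 38.5278; S(3,1) = 29.8847; S(3,2) = 23.1805; S(3,3) = 17.9803
Terminal payoffs V(N, i) = max(S_T - K, 0):
  V(3,0) = 10.407809; V(3,1) = 1.764686; V(3,2) = 0.000000; V(3,3) = 0.000000
Backward induction: V(k, i) = exp(-r*dt) * [p * V(k+1, i) + (1-p) * V(k+1, i+1)]; then take max(V_cont, immediate exercise) for American.
  V(2,0) = exp(-r*dt) * [p*10.407809 + (1-p)*1.764686] = 6.019379; exercise = 5.812160; V(2,0) = max -> 6.019379
  V(2,1) = exp(-r*dt) * [p*1.764686 + (1-p)*0.000000] = 0.873225; exercise = 0.000000; V(2,1) = max -> 0.873225
  V(2,2) = exp(-r*dt) * [p*0.000000 + (1-p)*0.000000] = 0.000000; exercise = 0.000000; V(2,2) = max -> 0.000000
  V(1,0) = exp(-r*dt) * [p*6.019379 + (1-p)*0.873225] = 3.408722; exercise = 1.764686; V(1,0) = max -> 3.408722
  V(1,1) = exp(-r*dt) * [p*0.873225 + (1-p)*0.000000] = 0.432101; exercise = 0.000000; V(1,1) = max -> 0.432101
  V(0,0) = exp(-r*dt) * [p*3.408722 + (1-p)*0.432101] = 1.899593; exercise = 0.000000; V(0,0) = max -> 1.899593

Answer: Price = V(0,0) = 1.8996


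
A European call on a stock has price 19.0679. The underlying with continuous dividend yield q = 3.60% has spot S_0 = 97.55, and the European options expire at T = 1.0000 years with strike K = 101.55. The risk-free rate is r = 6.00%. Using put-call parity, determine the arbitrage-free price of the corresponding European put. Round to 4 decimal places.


Put-call parity: C - P = S_0 * exp(-qT) - K * exp(-rT).
S_0 * exp(-qT) = 97.5500 * 0.96464029 = 94.10066063
K * exp(-rT) = 101.5500 * 0.94176453 = 95.63618839
P = C - S*exp(-qT) + K*exp(-rT)
P = 19.0679 - 94.10066063 + 95.63618839 = 20.6034

Answer: Put price = 20.6034


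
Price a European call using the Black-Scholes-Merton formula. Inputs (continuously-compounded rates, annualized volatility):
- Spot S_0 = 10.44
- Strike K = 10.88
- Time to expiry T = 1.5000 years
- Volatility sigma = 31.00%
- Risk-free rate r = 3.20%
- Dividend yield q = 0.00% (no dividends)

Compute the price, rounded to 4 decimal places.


d1 = (ln(S/K) + (r - q + 0.5*sigma^2) * T) / (sigma * sqrt(T)) = 0.20753062
d2 = d1 - sigma * sqrt(T) = -0.17214029
exp(-rT) = 0.95313379; exp(-qT) = 1.00000000
C = S_0 * exp(-qT) * N(d1) - K * exp(-rT) * N(d2)
N(d1) = 0.58220226; N(d2) = 0.43166362
C = 10.4400 * 1.00000000 * 0.58220226 - 10.8800 * 0.95313379 * 0.43166362 = 1.6018

Answer: Price = 1.6018


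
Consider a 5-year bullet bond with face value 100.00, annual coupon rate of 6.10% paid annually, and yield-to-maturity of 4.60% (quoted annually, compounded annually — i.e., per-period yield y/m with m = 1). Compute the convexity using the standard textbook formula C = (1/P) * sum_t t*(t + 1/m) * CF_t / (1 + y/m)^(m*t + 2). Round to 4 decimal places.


Coupon per period c = face * coupon_rate / m = 6.100000
Periods per year m = 1; per-period yield y/m = 0.046000
Number of cashflows N = 5
Cashflows (t years, CF_t, discount factor 1/(1+y/m)^(m*t), PV):
  t = 1.0000: CF_t = 6.100000, DF = 0.956023, PV = 5.831740
  t = 2.0000: CF_t = 6.100000, DF = 0.913980, PV = 5.575277
  t = 3.0000: CF_t = 6.100000, DF = 0.873786, PV = 5.330093
  t = 4.0000: CF_t = 6.100000, DF = 0.835359, PV = 5.095691
  t = 5.0000: CF_t = 106.100000, DF = 0.798623, PV = 84.733854
Price P = sum_t PV_t = 106.566655
Convexity numerator sum_t t*(t + 1/m) * CF_t / (1+y/m)^(m*t + 2):
  t = 1.0000: term = 10.660186
  t = 2.0000: term = 30.574147
  t = 3.0000: term = 58.459172
  t = 4.0000: term = 93.147183
  t = 5.0000: term = 2323.351113
Convexity = (1/P) * sum = 2516.191800 / 106.566655 = 23.611436

Answer: Convexity = 23.6114


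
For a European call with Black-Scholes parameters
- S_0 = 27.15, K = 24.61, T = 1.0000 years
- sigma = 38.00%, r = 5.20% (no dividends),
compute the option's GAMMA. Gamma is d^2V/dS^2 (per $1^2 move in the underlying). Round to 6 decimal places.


Answer: Gamma = 0.032581

Derivation:
d1 = 0.5853267947; d2 = 0.2053267947
phi(d1) = 0.3361350513; exp(-qT) = 1.0000000000; exp(-rT) = 0.9493288668
Gamma = exp(-qT) * phi(d1) / (S * sigma * sqrt(T)) = 1.0000000000 * 0.3361350513 / (27.1500 * 0.3800 * 1.0000000000) = 0.032581


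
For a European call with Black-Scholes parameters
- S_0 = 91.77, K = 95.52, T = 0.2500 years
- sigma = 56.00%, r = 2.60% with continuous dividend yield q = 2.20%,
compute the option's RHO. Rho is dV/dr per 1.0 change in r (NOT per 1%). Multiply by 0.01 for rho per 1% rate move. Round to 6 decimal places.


Answer: Rho = 9.251532

Derivation:
d1 = 0.0005349900; d2 = -0.2794650100
phi(d1) = 0.3989422233; exp(-qT) = 0.9945150973; exp(-rT) = 0.9935210793
N(d2) = 0.3899439933
Rho = K*T*exp(-rT)*N(d2) = 95.5200 * 0.2500 * 0.9935210793 * 0.3899439933 = 9.251532


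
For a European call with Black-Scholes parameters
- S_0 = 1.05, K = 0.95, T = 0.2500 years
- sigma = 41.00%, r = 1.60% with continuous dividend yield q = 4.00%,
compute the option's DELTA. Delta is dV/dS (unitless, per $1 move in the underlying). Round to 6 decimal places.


d1 = 0.5614437003; d2 = 0.3564437003
phi(d1) = 0.3407698189; exp(-qT) = 0.9900498337; exp(-rT) = 0.9960079893
N(d1) = 0.7127524499
Delta = exp(-qT) * N(d1) = 0.9900498337 * 0.7127524499 = 0.705660

Answer: Delta = 0.705660


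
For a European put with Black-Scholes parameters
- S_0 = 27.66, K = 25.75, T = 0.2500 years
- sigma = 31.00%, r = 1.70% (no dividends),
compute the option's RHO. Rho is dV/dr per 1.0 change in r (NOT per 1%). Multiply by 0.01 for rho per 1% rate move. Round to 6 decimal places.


d1 = 0.5665496718; d2 = 0.4115496718
phi(d1) = 0.3397898983; exp(-qT) = 1.0000000000; exp(-rT) = 0.9957590185
N(-d2) = 0.3403347633
Rho = -K*T*exp(-rT)*N(-d2) = -25.7500 * 0.2500 * 0.9957590185 * 0.3403347633 = -2.181613

Answer: Rho = -2.181613


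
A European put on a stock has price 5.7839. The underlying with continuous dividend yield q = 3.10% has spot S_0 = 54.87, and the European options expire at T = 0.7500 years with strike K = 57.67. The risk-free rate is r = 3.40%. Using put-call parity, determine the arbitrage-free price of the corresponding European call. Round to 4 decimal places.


Put-call parity: C - P = S_0 * exp(-qT) - K * exp(-rT).
S_0 * exp(-qT) = 54.8700 * 0.97701820 = 53.60898856
K * exp(-rT) = 57.6700 * 0.97482238 = 56.21800659
C = P + S*exp(-qT) - K*exp(-rT)
C = 5.7839 + 53.60898856 - 56.21800659 = 3.1749

Answer: Call price = 3.1749


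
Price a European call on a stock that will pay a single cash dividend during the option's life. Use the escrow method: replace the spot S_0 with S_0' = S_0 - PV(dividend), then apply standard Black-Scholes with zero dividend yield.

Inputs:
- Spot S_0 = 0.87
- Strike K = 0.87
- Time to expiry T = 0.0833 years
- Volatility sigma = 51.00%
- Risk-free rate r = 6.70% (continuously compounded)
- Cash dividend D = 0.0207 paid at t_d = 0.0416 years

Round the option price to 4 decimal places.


Answer: Price = 0.0428

Derivation:
PV(D) = D * exp(-r * t_d) = 0.0207 * 0.99721668 = 0.02064239
S_0' = S_0 - PV(D) = 0.8700 - 0.02064239 = 0.84935761
d1 = (ln(S_0'/K) + (r + sigma^2/2)*T) / (sigma*sqrt(T)) = -0.05162293
d2 = d1 - sigma*sqrt(T) = -0.19881780
exp(-rT) = 0.99443445
N(d1) = 0.47941457; N(d2) = 0.42120264
C = S_0' * N(d1) - K * exp(-rT) * N(d2) = 0.84935761 * 0.47941457 - 0.8700 * 0.99443445 * 0.42120264 = 0.0428


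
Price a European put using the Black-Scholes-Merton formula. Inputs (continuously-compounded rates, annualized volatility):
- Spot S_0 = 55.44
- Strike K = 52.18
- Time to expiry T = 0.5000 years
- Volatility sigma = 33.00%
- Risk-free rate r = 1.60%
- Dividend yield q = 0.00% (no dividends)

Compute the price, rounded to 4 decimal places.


d1 = (ln(S/K) + (r - q + 0.5*sigma^2) * T) / (sigma * sqrt(T)) = 0.41066651
d2 = d1 - sigma * sqrt(T) = 0.17732128
exp(-rT) = 0.99203191; exp(-qT) = 1.00000000
P = K * exp(-rT) * N(-d2) - S_0 * exp(-qT) * N(-d1)
N(-d1) = 0.34065854; N(-d2) = 0.42962802
P = 52.1800 * 0.99203191 * 0.42962802 - 55.4400 * 1.00000000 * 0.34065854 = 3.3533

Answer: Price = 3.3533


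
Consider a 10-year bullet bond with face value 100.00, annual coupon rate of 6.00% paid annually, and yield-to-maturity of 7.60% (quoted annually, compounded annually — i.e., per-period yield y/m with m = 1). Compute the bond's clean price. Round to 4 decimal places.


Coupon per period c = face * coupon_rate / m = 6.000000
Periods per year m = 1; per-period yield y/m = 0.076000
Number of cashflows N = 10
Cashflows (t years, CF_t, discount factor 1/(1+y/m)^(m*t), PV):
  t = 1.0000: CF_t = 6.000000, DF = 0.929368, PV = 5.576208
  t = 2.0000: CF_t = 6.000000, DF = 0.863725, PV = 5.182350
  t = 3.0000: CF_t = 6.000000, DF = 0.802718, PV = 4.816310
  t = 4.0000: CF_t = 6.000000, DF = 0.746021, PV = 4.476125
  t = 5.0000: CF_t = 6.000000, DF = 0.693328, PV = 4.159967
  t = 6.0000: CF_t = 6.000000, DF = 0.644357, PV = 3.866140
  t = 7.0000: CF_t = 6.000000, DF = 0.598845, PV = 3.593067
  t = 8.0000: CF_t = 6.000000, DF = 0.556547, PV = 3.339282
  t = 9.0000: CF_t = 6.000000, DF = 0.517237, PV = 3.103422
  t = 10.0000: CF_t = 106.000000, DF = 0.480704, PV = 50.954571
Price P = sum_t PV_t = 89.067442

Answer: Price = 89.0674


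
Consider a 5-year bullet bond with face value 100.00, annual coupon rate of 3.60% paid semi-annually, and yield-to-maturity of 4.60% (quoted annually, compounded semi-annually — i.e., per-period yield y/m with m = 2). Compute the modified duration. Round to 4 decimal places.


Answer: Modified duration = 4.5060

Derivation:
Coupon per period c = face * coupon_rate / m = 1.800000
Periods per year m = 2; per-period yield y/m = 0.023000
Number of cashflows N = 10
Cashflows (t years, CF_t, discount factor 1/(1+y/m)^(m*t), PV):
  t = 0.5000: CF_t = 1.800000, DF = 0.977517, PV = 1.759531
  t = 1.0000: CF_t = 1.800000, DF = 0.955540, PV = 1.719971
  t = 1.5000: CF_t = 1.800000, DF = 0.934056, PV = 1.681302
  t = 2.0000: CF_t = 1.800000, DF = 0.913056, PV = 1.643501
  t = 2.5000: CF_t = 1.800000, DF = 0.892528, PV = 1.606550
  t = 3.0000: CF_t = 1.800000, DF = 0.872461, PV = 1.570430
  t = 3.5000: CF_t = 1.800000, DF = 0.852846, PV = 1.535123
  t = 4.0000: CF_t = 1.800000, DF = 0.833671, PV = 1.500609
  t = 4.5000: CF_t = 1.800000, DF = 0.814928, PV = 1.466871
  t = 5.0000: CF_t = 101.800000, DF = 0.796606, PV = 81.094508
Price P = sum_t PV_t = 95.578395
First compute Macaulay numerator sum_t t * PV_t:
  t * PV_t at t = 0.5000: 0.879765
  t * PV_t at t = 1.0000: 1.719971
  t * PV_t at t = 1.5000: 2.521952
  t * PV_t at t = 2.0000: 3.287002
  t * PV_t at t = 2.5000: 4.016376
  t * PV_t at t = 3.0000: 4.711291
  t * PV_t at t = 3.5000: 5.372929
  t * PV_t at t = 4.0000: 6.002434
  t * PV_t at t = 4.5000: 6.600918
  t * PV_t at t = 5.0000: 405.472538
Macaulay duration D = 440.585177 / 95.578395 = 4.609673
Modified duration = D / (1 + y/m) = 4.609673 / (1 + 0.023000) = 4.506035


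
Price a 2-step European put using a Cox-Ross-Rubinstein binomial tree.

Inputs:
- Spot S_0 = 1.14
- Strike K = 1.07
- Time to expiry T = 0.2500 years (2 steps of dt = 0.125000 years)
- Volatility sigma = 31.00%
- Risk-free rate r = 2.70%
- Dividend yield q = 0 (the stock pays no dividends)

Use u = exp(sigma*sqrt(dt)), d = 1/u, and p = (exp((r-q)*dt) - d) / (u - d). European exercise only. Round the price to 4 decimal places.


Answer: Price = V(0,0) = 0.0402

Derivation:
dt = T/N = 0.125000
u = exp(sigma*sqrt(dt)) = 1.115833; d = 1/u = 0.896191
p = (exp((r-q)*dt) - d) / (u - d) = 0.488019
Discount per step: exp(-r*dt) = 0.996631
Stock lattice S(k, i) with i counting down-moves:
  k=0: S(0,0) = 1.1400
  k=1: S(1,0) = 1.2721; S(1,1) = 1.0217
  k=2: S(2,0) = 1.4194; S(2,1) = 1.1400; S(2,2) = 0.9156
Terminal payoffs V(N, i) = max(K - S_T, 0):
  V(2,0) = 0.000000; V(2,1) = 0.000000; V(2,2) = 0.154399
Backward induction: V(k, i) = exp(-r*dt) * [p * V(k+1, i) + (1-p) * V(k+1, i+1)].
  V(1,0) = exp(-r*dt) * [p*0.000000 + (1-p)*0.000000] = 0.000000
  V(1,1) = exp(-r*dt) * [p*0.000000 + (1-p)*0.154399] = 0.078783
  V(0,0) = exp(-r*dt) * [p*0.000000 + (1-p)*0.078783] = 0.040200


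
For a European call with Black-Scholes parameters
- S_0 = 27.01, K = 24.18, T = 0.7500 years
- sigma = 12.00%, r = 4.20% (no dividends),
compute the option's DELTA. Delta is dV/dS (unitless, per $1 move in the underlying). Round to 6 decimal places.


Answer: Delta = 0.922211

Derivation:
d1 = 1.4201019390; d2 = 1.3161788906
phi(d1) = 0.1455430599; exp(-qT) = 1.0000000000; exp(-rT) = 0.9689909565
N(d1) = 0.9222109971
Delta = exp(-qT) * N(d1) = 1.0000000000 * 0.9222109971 = 0.922211


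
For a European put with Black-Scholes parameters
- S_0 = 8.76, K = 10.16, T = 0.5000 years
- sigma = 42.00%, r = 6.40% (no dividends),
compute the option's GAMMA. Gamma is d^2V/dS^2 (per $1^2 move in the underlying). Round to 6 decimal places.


Answer: Gamma = 0.148885

Derivation:
d1 = -0.2429839019; d2 = -0.5399687500
phi(d1) = 0.3873374037; exp(-qT) = 1.0000000000; exp(-rT) = 0.9685065821
Gamma = exp(-qT) * phi(d1) / (S * sigma * sqrt(T)) = 1.0000000000 * 0.3873374037 / (8.7600 * 0.4200 * 0.7071067812) = 0.148885


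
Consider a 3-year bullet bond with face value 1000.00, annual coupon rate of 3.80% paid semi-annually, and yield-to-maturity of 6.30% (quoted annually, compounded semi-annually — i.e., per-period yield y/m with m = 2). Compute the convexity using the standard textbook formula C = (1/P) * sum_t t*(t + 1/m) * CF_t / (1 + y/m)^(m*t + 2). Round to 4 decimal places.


Coupon per period c = face * coupon_rate / m = 19.000000
Periods per year m = 2; per-period yield y/m = 0.031500
Number of cashflows N = 6
Cashflows (t years, CF_t, discount factor 1/(1+y/m)^(m*t), PV):
  t = 0.5000: CF_t = 19.000000, DF = 0.969462, PV = 18.419777
  t = 1.0000: CF_t = 19.000000, DF = 0.939856, PV = 17.857273
  t = 1.5000: CF_t = 19.000000, DF = 0.911155, PV = 17.311947
  t = 2.0000: CF_t = 19.000000, DF = 0.883330, PV = 16.783273
  t = 2.5000: CF_t = 19.000000, DF = 0.856355, PV = 16.270745
  t = 3.0000: CF_t = 1019.000000, DF = 0.830204, PV = 845.977456
Price P = sum_t PV_t = 932.620472
Convexity numerator sum_t t*(t + 1/m) * CF_t / (1+y/m)^(m*t + 2):
  t = 0.5000: term = 8.655973
  t = 1.0000: term = 25.174910
  t = 1.5000: term = 48.812235
  t = 2.0000: term = 78.869341
  t = 2.5000: term = 114.691237
  t = 3.0000: term = 8348.522551
Convexity = (1/P) * sum = 8624.726248 / 932.620472 = 9.247841

Answer: Convexity = 9.2478


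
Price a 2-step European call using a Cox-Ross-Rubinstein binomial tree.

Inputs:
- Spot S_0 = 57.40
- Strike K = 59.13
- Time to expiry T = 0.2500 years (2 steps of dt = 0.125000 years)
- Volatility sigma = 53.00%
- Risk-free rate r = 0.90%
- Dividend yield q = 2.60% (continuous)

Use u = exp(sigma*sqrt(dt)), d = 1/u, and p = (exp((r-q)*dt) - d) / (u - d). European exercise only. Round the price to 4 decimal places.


dt = T/N = 0.125000
u = exp(sigma*sqrt(dt)) = 1.206089; d = 1/u = 0.829126
p = (exp((r-q)*dt) - d) / (u - d) = 0.447660
Discount per step: exp(-r*dt) = 0.998876
Stock lattice S(k, i) with i counting down-moves:
  k=0: S(0,0) = 57.4000
  k=1: S(1,0) = 69.2295; S(1,1) = 47.5918
  k=2: S(2,0) = 83.4970; S(2,1) = 57.4000; S(2,2) = 39.4596
Terminal payoffs V(N, i) = max(S_T - K, 0):
  V(2,0) = 24.367016; V(2,1) = 0.000000; V(2,2) = 0.000000
Backward induction: V(k, i) = exp(-r*dt) * [p * V(k+1, i) + (1-p) * V(k+1, i+1)].
  V(1,0) = exp(-r*dt) * [p*24.367016 + (1-p)*0.000000] = 10.895864
  V(1,1) = exp(-r*dt) * [p*0.000000 + (1-p)*0.000000] = 0.000000
  V(0,0) = exp(-r*dt) * [p*10.895864 + (1-p)*0.000000] = 4.872154

Answer: Price = V(0,0) = 4.8722


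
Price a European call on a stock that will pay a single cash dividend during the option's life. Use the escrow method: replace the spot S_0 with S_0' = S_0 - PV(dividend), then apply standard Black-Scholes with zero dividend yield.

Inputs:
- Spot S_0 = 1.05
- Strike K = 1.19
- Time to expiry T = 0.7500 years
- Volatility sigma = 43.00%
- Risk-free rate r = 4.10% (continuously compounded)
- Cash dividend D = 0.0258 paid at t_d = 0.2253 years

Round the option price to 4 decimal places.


Answer: Price = 0.1042

Derivation:
PV(D) = D * exp(-r * t_d) = 0.0258 * 0.99080523 = 0.02556278
S_0' = S_0 - PV(D) = 1.0500 - 0.02556278 = 1.02443722
d1 = (ln(S_0'/K) + (r + sigma^2/2)*T) / (sigma*sqrt(T)) = -0.13352204
d2 = d1 - sigma*sqrt(T) = -0.50591296
exp(-rT) = 0.96971797
N(d1) = 0.44689027; N(d2) = 0.30645888
C = S_0' * N(d1) - K * exp(-rT) * N(d2) = 1.02443722 * 0.44689027 - 1.1900 * 0.96971797 * 0.30645888 = 0.1042


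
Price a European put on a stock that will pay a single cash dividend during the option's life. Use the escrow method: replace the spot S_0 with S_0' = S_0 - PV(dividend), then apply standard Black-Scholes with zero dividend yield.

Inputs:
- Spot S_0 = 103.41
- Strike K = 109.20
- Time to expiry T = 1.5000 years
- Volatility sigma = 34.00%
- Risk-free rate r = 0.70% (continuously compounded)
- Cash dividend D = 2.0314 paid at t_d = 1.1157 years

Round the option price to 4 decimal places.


Answer: Price = 20.8038

Derivation:
PV(D) = D * exp(-r * t_d) = 2.0314 * 0.99222052 = 2.01559676
S_0' = S_0 - PV(D) = 103.4100 - 2.01559676 = 101.39440324
d1 = (ln(S_0'/K) + (r + sigma^2/2)*T) / (sigma*sqrt(T)) = 0.05532204
d2 = d1 - sigma*sqrt(T) = -0.36109121
exp(-rT) = 0.98955493
N(-d1) = 0.47794095; N(-d2) = 0.64098437
P = K * exp(-rT) * N(-d2) - S_0' * N(-d1) = 109.2000 * 0.98955493 * 0.64098437 - 101.39440324 * 0.47794095 = 20.8038


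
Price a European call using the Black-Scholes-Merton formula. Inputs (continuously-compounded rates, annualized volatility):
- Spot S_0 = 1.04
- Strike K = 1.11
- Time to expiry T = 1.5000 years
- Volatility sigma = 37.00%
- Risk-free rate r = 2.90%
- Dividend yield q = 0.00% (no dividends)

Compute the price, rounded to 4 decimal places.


d1 = (ln(S/K) + (r - q + 0.5*sigma^2) * T) / (sigma * sqrt(T)) = 0.17882532
d2 = d1 - sigma * sqrt(T) = -0.27433028
exp(-rT) = 0.95743255; exp(-qT) = 1.00000000
C = S_0 * exp(-qT) * N(d1) - K * exp(-rT) * N(d2)
N(d1) = 0.57096257; N(d2) = 0.39191541
C = 1.0400 * 1.00000000 * 0.57096257 - 1.1100 * 0.95743255 * 0.39191541 = 0.1773

Answer: Price = 0.1773


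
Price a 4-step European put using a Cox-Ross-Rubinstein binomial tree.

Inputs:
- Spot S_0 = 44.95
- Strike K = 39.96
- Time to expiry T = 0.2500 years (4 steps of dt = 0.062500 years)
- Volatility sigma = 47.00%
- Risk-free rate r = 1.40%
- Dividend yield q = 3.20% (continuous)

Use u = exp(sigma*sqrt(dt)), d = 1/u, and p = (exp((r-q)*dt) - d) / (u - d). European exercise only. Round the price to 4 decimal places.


Answer: Price = V(0,0) = 2.2141

Derivation:
dt = T/N = 0.062500
u = exp(sigma*sqrt(dt)) = 1.124682; d = 1/u = 0.889141
p = (exp((r-q)*dt) - d) / (u - d) = 0.465885
Discount per step: exp(-r*dt) = 0.999125
Stock lattice S(k, i) with i counting down-moves:
  k=0: S(0,0) = 44.9500
  k=1: S(1,0) = 50.5544; S(1,1) = 39.9669
  k=2: S(2,0) = 56.8576; S(2,1) = 44.9500; S(2,2) = 35.5362
  k=3: S(3,0) = 63.9468; S(3,1) = 50.5544; S(3,2) = 39.9669; S(3,3) = 31.5966
  k=4: S(4,0) = 71.9197; S(4,1) = 56.8576; S(4,2) = 44.9500; S(4,3) = 35.5362; S(4,4) = 28.0939
Terminal payoffs V(N, i) = max(K - S_T, 0):
  V(4,0) = 0.000000; V(4,1) = 0.000000; V(4,2) = 0.000000; V(4,3) = 4.423840; V(4,4) = 11.866148
Backward induction: V(k, i) = exp(-r*dt) * [p * V(k+1, i) + (1-p) * V(k+1, i+1)].
  V(3,0) = exp(-r*dt) * [p*0.000000 + (1-p)*0.000000] = 0.000000
  V(3,1) = exp(-r*dt) * [p*0.000000 + (1-p)*0.000000] = 0.000000
  V(3,2) = exp(-r*dt) * [p*0.000000 + (1-p)*4.423840] = 2.360772
  V(3,3) = exp(-r*dt) * [p*4.423840 + (1-p)*11.866148] = 8.391541
  V(2,0) = exp(-r*dt) * [p*0.000000 + (1-p)*0.000000] = 0.000000
  V(2,1) = exp(-r*dt) * [p*0.000000 + (1-p)*2.360772] = 1.259820
  V(2,2) = exp(-r*dt) * [p*2.360772 + (1-p)*8.391541] = 5.577013
  V(1,0) = exp(-r*dt) * [p*0.000000 + (1-p)*1.259820] = 0.672300
  V(1,1) = exp(-r*dt) * [p*1.259820 + (1-p)*5.577013] = 3.562578
  V(0,0) = exp(-r*dt) * [p*0.672300 + (1-p)*3.562578] = 2.214102


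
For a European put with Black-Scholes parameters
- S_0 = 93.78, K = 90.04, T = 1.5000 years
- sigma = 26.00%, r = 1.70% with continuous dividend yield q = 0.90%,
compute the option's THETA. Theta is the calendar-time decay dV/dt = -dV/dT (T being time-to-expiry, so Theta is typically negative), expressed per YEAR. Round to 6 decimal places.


Answer: Theta = -3.284736

Derivation:
d1 = 0.3247068651; d2 = 0.0062731986
phi(d1) = 0.3784558690; exp(-qT) = 0.9865907163; exp(-rT) = 0.9748223790
Theta = -S*exp(-qT)*phi(d1)*sigma/(2*sqrt(T)) + r*K*exp(-rT)*N(-d2) - q*S*exp(-qT)*N(-d1)
N(-d1) = 0.3727014692; N(-d2) = 0.4974973723; sqrt(T) = 1.2247448714
Term 1 = -93.7800 * 0.9865907163 * 0.3784558690 * 0.2600 / (2 * 1.2247448714) = -3.7167232142
Term 2 = 0.0170 * 90.0400 * 0.9748223790 * 0.4974973723 = 0.7423362858
Term 3 = -0.0090 * 93.7800 * 0.9865907163 * 0.3727014692 = -0.3103493693
Theta = -3.7167232142 + (0.7423362858) + (-0.3103493693) = -3.284736


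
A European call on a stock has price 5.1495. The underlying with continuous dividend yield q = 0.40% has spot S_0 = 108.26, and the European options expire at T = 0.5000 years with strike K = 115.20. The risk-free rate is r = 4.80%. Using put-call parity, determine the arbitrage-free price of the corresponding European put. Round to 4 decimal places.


Answer: Put price = 9.5739

Derivation:
Put-call parity: C - P = S_0 * exp(-qT) - K * exp(-rT).
S_0 * exp(-qT) = 108.2600 * 0.99800200 = 108.04369638
K * exp(-rT) = 115.2000 * 0.97628571 = 112.46811376
P = C - S*exp(-qT) + K*exp(-rT)
P = 5.1495 - 108.04369638 + 112.46811376 = 9.5739


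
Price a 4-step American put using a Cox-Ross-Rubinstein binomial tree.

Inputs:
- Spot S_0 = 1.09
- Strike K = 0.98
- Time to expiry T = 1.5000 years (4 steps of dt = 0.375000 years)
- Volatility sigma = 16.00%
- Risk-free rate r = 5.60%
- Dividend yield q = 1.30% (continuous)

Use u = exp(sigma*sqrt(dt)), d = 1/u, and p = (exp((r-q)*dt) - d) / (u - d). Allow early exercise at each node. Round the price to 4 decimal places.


Answer: Price = V(0,0) = 0.0247

Derivation:
dt = T/N = 0.375000
u = exp(sigma*sqrt(dt)) = 1.102940; d = 1/u = 0.906667
p = (exp((r-q)*dt) - d) / (u - d) = 0.558347
Discount per step: exp(-r*dt) = 0.979219
Stock lattice S(k, i) with i counting down-moves:
  k=0: S(0,0) = 1.0900
  k=1: S(1,0) = 1.2022; S(1,1) = 0.9883
  k=2: S(2,0) = 1.3260; S(2,1) = 1.0900; S(2,2) = 0.8960
  k=3: S(3,0) = 1.4625; S(3,1) = 1.2022; S(3,2) = 0.9883; S(3,3) = 0.8124
  k=4: S(4,0) = 1.6130; S(4,1) = 1.3260; S(4,2) = 1.0900; S(4,3) = 0.8960; S(4,4) = 0.7366
Terminal payoffs V(N, i) = max(K - S_T, 0):
  V(4,0) = 0.000000; V(4,1) = 0.000000; V(4,2) = 0.000000; V(4,3) = 0.083970; V(4,4) = 0.243422
Backward induction: V(k, i) = exp(-r*dt) * [p * V(k+1, i) + (1-p) * V(k+1, i+1)]; then take max(V_cont, immediate exercise) for American.
  V(3,0) = exp(-r*dt) * [p*0.000000 + (1-p)*0.000000] = 0.000000; exercise = 0.000000; V(3,0) = max -> 0.000000
  V(3,1) = exp(-r*dt) * [p*0.000000 + (1-p)*0.000000] = 0.000000; exercise = 0.000000; V(3,1) = max -> 0.000000
  V(3,2) = exp(-r*dt) * [p*0.000000 + (1-p)*0.083970] = 0.036315; exercise = 0.000000; V(3,2) = max -> 0.036315
  V(3,3) = exp(-r*dt) * [p*0.083970 + (1-p)*0.243422] = 0.151184; exercise = 0.167599; V(3,3) = max -> 0.167599
  V(2,0) = exp(-r*dt) * [p*0.000000 + (1-p)*0.000000] = 0.000000; exercise = 0.000000; V(2,0) = max -> 0.000000
  V(2,1) = exp(-r*dt) * [p*0.000000 + (1-p)*0.036315] = 0.015705; exercise = 0.000000; V(2,1) = max -> 0.015705
  V(2,2) = exp(-r*dt) * [p*0.036315 + (1-p)*0.167599] = 0.092337; exercise = 0.083970; V(2,2) = max -> 0.092337
  V(1,0) = exp(-r*dt) * [p*0.000000 + (1-p)*0.015705] = 0.006792; exercise = 0.000000; V(1,0) = max -> 0.006792
  V(1,1) = exp(-r*dt) * [p*0.015705 + (1-p)*0.092337] = 0.048520; exercise = 0.000000; V(1,1) = max -> 0.048520
  V(0,0) = exp(-r*dt) * [p*0.006792 + (1-p)*0.048520] = 0.024697; exercise = 0.000000; V(0,0) = max -> 0.024697
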